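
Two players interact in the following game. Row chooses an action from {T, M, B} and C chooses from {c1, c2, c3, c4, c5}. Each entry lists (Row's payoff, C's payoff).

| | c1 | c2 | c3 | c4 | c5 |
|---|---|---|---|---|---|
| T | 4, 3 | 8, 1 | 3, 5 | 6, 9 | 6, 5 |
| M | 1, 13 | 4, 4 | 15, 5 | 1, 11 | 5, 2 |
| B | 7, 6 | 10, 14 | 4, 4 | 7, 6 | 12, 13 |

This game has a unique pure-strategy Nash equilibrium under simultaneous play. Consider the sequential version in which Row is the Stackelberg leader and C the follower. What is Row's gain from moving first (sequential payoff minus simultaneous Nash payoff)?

C best-responds to each possible Row move:
- T: C compares 3, 1, 5, 9, 5 and picks c4; Row would get 6.
- M: C compares 13, 4, 5, 11, 2 and picks c1; Row would get 1.
- B: C compares 6, 14, 4, 6, 13 and picks c2; Row would get 10.
Maximizing over 6, 1, 10, Row chooses B. Subgame-perfect outcome: (B, c2) with payoffs (10, 14).
For the simultaneous game, intersect best replies.
Row's best replies: c1→B; c2→B; c3→M; c4→B; c5→B.
C's best replies: T→c4; M→c1; B→c2.
Only (B, c2) has each player best-responding; Nash payoffs (10, 14).
Row's commitment gain: 10 − 10 = 0.

0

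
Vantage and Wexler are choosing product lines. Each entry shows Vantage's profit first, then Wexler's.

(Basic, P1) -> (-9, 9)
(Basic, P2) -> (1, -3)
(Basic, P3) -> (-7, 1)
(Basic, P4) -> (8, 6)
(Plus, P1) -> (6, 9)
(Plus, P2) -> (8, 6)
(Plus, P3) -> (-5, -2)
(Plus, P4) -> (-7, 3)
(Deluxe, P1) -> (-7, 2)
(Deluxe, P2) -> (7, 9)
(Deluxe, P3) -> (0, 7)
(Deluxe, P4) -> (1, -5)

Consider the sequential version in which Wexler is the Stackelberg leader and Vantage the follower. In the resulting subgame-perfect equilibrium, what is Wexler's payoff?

Solve by backward induction (Wexler leads).
- P1 → Vantage plays Plus (best of -9, 6, -7); Wexler gets 9.
- P2 → Vantage plays Plus (best of 1, 8, 7); Wexler gets 6.
- P3 → Vantage plays Deluxe (best of -7, -5, 0); Wexler gets 7.
- P4 → Vantage plays Basic (best of 8, -7, 1); Wexler gets 6.
Among 9, 6, 7, 6, the best is 9 at P1. Subgame-perfect outcome: (Plus, P1) with payoffs (6, 9).

9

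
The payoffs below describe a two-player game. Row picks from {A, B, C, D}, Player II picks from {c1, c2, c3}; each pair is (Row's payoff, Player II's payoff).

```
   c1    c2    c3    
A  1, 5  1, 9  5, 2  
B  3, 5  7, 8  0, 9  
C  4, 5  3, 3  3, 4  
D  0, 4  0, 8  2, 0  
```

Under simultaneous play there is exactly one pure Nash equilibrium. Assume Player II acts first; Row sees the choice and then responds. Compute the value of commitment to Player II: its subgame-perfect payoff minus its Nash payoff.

Backward induction with Player II moving first.
- c1: BR = C, leader payoff 5.
- c2: BR = B, leader payoff 8.
- c3: BR = A, leader payoff 2.
Among 5, 8, 2, the best is 8 at c2. Subgame-perfect outcome: (B, c2) with payoffs (7, 8).
For the simultaneous game, intersect best replies.
Row's best replies: c1→C; c2→B; c3→A.
Player II's best replies: A→c2; B→c3; C→c1; D→c2.
Only (C, c1) has each player best-responding; Nash payoffs (4, 5).
Player II's commitment gain: 8 − 5 = 3.

3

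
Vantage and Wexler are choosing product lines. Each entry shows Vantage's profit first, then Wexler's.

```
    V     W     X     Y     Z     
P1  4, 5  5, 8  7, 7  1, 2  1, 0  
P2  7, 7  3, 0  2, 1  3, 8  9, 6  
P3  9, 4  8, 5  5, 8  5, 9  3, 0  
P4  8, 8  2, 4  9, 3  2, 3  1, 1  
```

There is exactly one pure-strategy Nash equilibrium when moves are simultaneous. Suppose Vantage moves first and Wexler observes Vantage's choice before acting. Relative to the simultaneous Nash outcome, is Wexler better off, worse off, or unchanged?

Work backward from Wexler's decision.
- P1: Wexler compares 5, 8, 7, 2, 0 and picks W; Vantage would get 5.
- P2: Wexler compares 7, 0, 1, 8, 6 and picks Y; Vantage would get 3.
- P3: Wexler compares 4, 5, 8, 9, 0 and picks Y; Vantage would get 5.
- P4: Wexler compares 8, 4, 3, 3, 1 and picks V; Vantage would get 8.
Vantage's induced payoffs are 5, 3, 5, 8, so Vantage commits to P4. Subgame-perfect outcome: (P4, V) with payoffs (8, 8).
For the simultaneous game, intersect best replies.
Vantage's best replies: V→P3; W→P3; X→P4; Y→P3; Z→P2.
Wexler's best replies: P1→W; P2→Y; P3→Y; P4→V.
The unique mutual best reply is (P3, Y), giving (5, 9).
Wexler earns 8 sequentially versus 9 at the Nash outcome: worse off.

worse off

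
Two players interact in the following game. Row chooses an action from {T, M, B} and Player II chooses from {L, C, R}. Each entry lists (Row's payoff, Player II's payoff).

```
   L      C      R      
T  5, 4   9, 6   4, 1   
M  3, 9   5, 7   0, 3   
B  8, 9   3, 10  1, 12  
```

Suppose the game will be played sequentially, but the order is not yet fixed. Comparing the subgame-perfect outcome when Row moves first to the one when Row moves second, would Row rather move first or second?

first

If Row leads: Player II's best replies are T→C, M→L, B→R; Row's induced payoffs 9, 3, 1; outcome (T, C), payoffs (9, 6).
If Player II leads: Row's best replies are L→B, C→T, R→T; Player II's induced payoffs 9, 6, 1; outcome (B, L), payoffs (8, 9).
Row gets 9 moving first and 8 moving second, so Row prefers to move first.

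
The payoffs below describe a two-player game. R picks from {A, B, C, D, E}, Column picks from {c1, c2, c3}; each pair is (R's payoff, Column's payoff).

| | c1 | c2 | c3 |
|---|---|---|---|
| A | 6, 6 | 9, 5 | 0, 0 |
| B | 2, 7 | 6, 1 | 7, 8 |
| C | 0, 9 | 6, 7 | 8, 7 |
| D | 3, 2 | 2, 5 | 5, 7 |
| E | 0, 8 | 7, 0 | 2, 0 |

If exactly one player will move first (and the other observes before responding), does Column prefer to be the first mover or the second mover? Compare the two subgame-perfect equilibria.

second

If R leads: Column's best replies are A→c1, B→c3, C→c1, D→c3, E→c1; R's induced payoffs 6, 7, 0, 5, 0; outcome (B, c3), payoffs (7, 8).
If Column leads: R's best replies are c1→A, c2→A, c3→C; Column's induced payoffs 6, 5, 7; outcome (C, c3), payoffs (8, 7).
Column gets 7 moving first and 8 moving second, so Column prefers to move second.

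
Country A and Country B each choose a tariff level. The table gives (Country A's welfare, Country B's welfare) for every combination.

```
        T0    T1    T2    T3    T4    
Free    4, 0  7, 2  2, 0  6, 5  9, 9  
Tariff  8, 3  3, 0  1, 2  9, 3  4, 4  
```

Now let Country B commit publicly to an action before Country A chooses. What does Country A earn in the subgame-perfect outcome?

9

Country A best-responds to each possible Country B move:
- T0: BR = Tariff, leader payoff 3.
- T1: BR = Free, leader payoff 2.
- T2: BR = Free, leader payoff 0.
- T3: BR = Tariff, leader payoff 3.
- T4: BR = Free, leader payoff 9.
Country B's induced payoffs are 3, 2, 0, 3, 9, so Country B commits to T4. Subgame-perfect outcome: (Free, T4) with payoffs (9, 9).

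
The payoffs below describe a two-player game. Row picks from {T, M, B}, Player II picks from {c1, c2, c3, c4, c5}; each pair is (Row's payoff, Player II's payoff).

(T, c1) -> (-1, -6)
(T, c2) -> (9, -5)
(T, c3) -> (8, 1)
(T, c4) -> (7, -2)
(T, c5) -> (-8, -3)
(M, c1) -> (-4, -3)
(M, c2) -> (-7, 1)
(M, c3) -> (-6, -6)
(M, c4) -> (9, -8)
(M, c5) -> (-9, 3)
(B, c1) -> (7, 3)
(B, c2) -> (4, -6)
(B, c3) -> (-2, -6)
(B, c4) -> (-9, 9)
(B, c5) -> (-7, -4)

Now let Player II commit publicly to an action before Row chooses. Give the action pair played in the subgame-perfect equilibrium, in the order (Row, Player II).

(B, c1)

Solve by backward induction (Player II leads).
- c1 → Row plays B (best of -1, -4, 7); Player II gets 3.
- c2 → Row plays T (best of 9, -7, 4); Player II gets -5.
- c3 → Row plays T (best of 8, -6, -2); Player II gets 1.
- c4 → Row plays M (best of 7, 9, -9); Player II gets -8.
- c5 → Row plays B (best of -8, -9, -7); Player II gets -4.
Player II's induced payoffs are 3, -5, 1, -8, -4, so Player II commits to c1. Subgame-perfect outcome: (B, c1) with payoffs (7, 3).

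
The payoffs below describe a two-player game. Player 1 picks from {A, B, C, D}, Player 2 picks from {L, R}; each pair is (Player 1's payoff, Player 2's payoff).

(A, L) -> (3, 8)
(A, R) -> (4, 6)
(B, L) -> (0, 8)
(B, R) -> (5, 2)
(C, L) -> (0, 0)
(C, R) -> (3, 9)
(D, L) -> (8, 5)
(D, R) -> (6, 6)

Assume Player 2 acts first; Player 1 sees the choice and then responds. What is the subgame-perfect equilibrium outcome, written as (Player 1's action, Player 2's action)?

(D, R)

Player 1 best-responds to each possible Player 2 move:
- L: Player 1 compares 3, 0, 0, 8 and picks D; Player 2 would get 5.
- R: Player 1 compares 4, 5, 3, 6 and picks D; Player 2 would get 6.
Among 5, 6, the best is 6 at R. Subgame-perfect outcome: (D, R) with payoffs (6, 6).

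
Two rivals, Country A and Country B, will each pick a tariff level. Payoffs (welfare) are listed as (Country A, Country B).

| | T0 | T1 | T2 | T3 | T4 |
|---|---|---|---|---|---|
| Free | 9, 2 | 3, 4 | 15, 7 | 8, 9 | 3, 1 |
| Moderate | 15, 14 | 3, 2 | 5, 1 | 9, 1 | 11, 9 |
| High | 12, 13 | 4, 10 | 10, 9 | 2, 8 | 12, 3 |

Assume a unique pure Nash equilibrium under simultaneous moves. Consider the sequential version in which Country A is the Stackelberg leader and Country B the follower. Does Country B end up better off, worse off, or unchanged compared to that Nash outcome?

unchanged

Solve by backward induction (Country A leads).
- Free: Country B compares 2, 4, 7, 9, 1 and picks T3; Country A would get 8.
- Moderate: Country B compares 14, 2, 1, 1, 9 and picks T0; Country A would get 15.
- High: Country B compares 13, 10, 9, 8, 3 and picks T0; Country A would get 12.
Among 8, 15, 12, the best is 15 at Moderate. Subgame-perfect outcome: (Moderate, T0) with payoffs (15, 14).
For the simultaneous game, intersect best replies.
Country A's best replies: T0→Moderate; T1→High; T2→Free; T3→Moderate; T4→High.
Country B's best replies: Free→T3; Moderate→T0; High→T0.
The unique mutual best reply is (Moderate, T0), giving (15, 14).
Country B earns 14 sequentially versus 14 at the Nash outcome: unchanged.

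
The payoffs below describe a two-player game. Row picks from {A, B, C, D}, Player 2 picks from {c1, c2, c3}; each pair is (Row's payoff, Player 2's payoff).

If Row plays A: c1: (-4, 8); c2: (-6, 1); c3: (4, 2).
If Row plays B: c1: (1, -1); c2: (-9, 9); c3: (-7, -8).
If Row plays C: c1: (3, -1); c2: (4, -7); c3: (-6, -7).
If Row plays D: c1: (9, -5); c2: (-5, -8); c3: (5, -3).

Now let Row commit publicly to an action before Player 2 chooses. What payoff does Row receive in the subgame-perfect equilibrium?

5

Solve by backward induction (Row leads).
- A → Player 2 plays c1 (best of 8, 1, 2); Row gets -4.
- B → Player 2 plays c2 (best of -1, 9, -8); Row gets -9.
- C → Player 2 plays c1 (best of -1, -7, -7); Row gets 3.
- D → Player 2 plays c3 (best of -5, -8, -3); Row gets 5.
Maximizing over -4, -9, 3, 5, Row chooses D. Subgame-perfect outcome: (D, c3) with payoffs (5, -3).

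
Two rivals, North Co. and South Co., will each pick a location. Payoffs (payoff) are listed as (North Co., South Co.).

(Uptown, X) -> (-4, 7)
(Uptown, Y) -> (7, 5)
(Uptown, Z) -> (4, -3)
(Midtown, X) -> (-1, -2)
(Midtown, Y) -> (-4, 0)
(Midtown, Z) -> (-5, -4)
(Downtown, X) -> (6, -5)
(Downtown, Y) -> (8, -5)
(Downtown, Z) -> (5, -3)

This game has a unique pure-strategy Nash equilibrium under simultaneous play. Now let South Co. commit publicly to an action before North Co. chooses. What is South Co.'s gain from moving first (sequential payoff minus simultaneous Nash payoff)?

Backward induction with South Co. moving first.
- X → North Co. plays Downtown (best of -4, -1, 6); South Co. gets -5.
- Y → North Co. plays Downtown (best of 7, -4, 8); South Co. gets -5.
- Z → North Co. plays Downtown (best of 4, -5, 5); South Co. gets -3.
Maximizing over -5, -5, -3, South Co. chooses Z. Subgame-perfect outcome: (Downtown, Z) with payoffs (5, -3).
Under simultaneous play:
North Co.'s best replies: X→Downtown; Y→Downtown; Z→Downtown.
South Co.'s best replies: Uptown→X; Midtown→Y; Downtown→Z.
The unique mutual best reply is (Downtown, Z), giving (5, -3).
South Co.'s commitment gain: -3 − -3 = 0.

0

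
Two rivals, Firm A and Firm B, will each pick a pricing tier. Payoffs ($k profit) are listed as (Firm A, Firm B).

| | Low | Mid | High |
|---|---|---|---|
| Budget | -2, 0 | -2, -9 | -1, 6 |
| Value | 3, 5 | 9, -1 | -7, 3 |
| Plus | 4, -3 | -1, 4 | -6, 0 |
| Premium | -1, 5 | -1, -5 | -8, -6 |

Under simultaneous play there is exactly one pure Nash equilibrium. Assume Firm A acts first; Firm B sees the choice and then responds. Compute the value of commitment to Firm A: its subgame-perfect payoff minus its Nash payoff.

Backward induction with Firm A moving first.
- Budget: BR = High, leader payoff -1.
- Value: BR = Low, leader payoff 3.
- Plus: BR = Mid, leader payoff -1.
- Premium: BR = Low, leader payoff -1.
Maximizing over -1, 3, -1, -1, Firm A chooses Value. Subgame-perfect outcome: (Value, Low) with payoffs (3, 5).
For the simultaneous game, intersect best replies.
Firm A's best replies: Low→Plus; Mid→Value; High→Budget.
Firm B's best replies: Budget→High; Value→Low; Plus→Mid; Premium→Low.
Only (Budget, High) has each player best-responding; Nash payoffs (-1, 6).
Firm A's commitment gain: 3 − -1 = 4.

4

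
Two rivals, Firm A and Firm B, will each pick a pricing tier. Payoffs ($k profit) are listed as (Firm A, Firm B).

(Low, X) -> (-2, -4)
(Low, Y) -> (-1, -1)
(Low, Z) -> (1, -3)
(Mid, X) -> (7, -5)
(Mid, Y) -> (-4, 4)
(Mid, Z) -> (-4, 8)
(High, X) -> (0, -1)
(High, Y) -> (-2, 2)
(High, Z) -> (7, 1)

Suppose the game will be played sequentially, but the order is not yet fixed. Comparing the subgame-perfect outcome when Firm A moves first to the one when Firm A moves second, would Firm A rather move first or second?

second

If Firm A leads: Firm B's best replies are Low→Y, Mid→Z, High→Y; Firm A's induced payoffs -1, -4, -2; outcome (Low, Y), payoffs (-1, -1).
If Firm B leads: Firm A's best replies are X→Mid, Y→Low, Z→High; Firm B's induced payoffs -5, -1, 1; outcome (High, Z), payoffs (7, 1).
Firm A gets -1 moving first and 7 moving second, so Firm A prefers to move second.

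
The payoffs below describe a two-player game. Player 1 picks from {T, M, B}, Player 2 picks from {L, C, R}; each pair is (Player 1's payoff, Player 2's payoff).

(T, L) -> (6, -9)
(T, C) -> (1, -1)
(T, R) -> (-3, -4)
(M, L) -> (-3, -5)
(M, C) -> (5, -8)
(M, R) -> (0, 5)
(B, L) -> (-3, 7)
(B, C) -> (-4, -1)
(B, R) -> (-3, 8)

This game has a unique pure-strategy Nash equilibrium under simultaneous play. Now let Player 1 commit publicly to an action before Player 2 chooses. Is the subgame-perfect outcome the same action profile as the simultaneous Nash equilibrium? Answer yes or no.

Player 2 best-responds to each possible Player 1 move:
- T: Player 2 compares -9, -1, -4 and picks C; Player 1 would get 1.
- M: Player 2 compares -5, -8, 5 and picks R; Player 1 would get 0.
- B: Player 2 compares 7, -1, 8 and picks R; Player 1 would get -3.
Among 1, 0, -3, the best is 1 at T. Subgame-perfect outcome: (T, C) with payoffs (1, -1).
Now find the simultaneous Nash equilibrium.
Player 1's best replies: L→T; C→M; R→M.
Player 2's best replies: T→C; M→R; B→R.
Only (M, R) has each player best-responding; Nash payoffs (0, 5).
Sequential outcome (T, C) differs from the Nash profile (M, R).

no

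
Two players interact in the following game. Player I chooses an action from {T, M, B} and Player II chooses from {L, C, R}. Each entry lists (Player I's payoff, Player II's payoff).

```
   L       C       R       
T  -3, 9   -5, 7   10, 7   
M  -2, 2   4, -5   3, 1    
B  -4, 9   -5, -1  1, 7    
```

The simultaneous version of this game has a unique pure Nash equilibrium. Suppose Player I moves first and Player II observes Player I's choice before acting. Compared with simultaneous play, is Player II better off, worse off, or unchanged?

unchanged

Work backward from Player II's decision.
- T → Player II plays L (best of 9, 7, 7); Player I gets -3.
- M → Player II plays L (best of 2, -5, 1); Player I gets -2.
- B → Player II plays L (best of 9, -1, 7); Player I gets -4.
Among -3, -2, -4, the best is -2 at M. Subgame-perfect outcome: (M, L) with payoffs (-2, 2).
Under simultaneous play:
Player I's best replies: L→M; C→M; R→T.
Player II's best replies: T→L; M→L; B→L.
Only (M, L) has each player best-responding; Nash payoffs (-2, 2).
Player II earns 2 sequentially versus 2 at the Nash outcome: unchanged.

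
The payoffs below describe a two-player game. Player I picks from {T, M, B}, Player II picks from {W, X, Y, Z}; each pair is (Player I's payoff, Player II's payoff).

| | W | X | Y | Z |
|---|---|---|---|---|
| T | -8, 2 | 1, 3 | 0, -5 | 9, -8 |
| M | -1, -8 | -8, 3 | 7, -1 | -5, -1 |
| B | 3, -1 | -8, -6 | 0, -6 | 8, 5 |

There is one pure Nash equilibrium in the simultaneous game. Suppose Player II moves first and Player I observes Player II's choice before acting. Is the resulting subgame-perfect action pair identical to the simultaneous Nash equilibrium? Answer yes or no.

Work backward from Player I's decision.
- W: BR = B, leader payoff -1.
- X: BR = T, leader payoff 3.
- Y: BR = M, leader payoff -1.
- Z: BR = T, leader payoff -8.
Maximizing over -1, 3, -1, -8, Player II chooses X. Subgame-perfect outcome: (T, X) with payoffs (1, 3).
Under simultaneous play:
Player I's best replies: W→B; X→T; Y→M; Z→T.
Player II's best replies: T→X; M→X; B→Z.
The unique mutual best reply is (T, X), giving (1, 3).
Sequential outcome (T, X) coincides with the Nash profile (T, X).

yes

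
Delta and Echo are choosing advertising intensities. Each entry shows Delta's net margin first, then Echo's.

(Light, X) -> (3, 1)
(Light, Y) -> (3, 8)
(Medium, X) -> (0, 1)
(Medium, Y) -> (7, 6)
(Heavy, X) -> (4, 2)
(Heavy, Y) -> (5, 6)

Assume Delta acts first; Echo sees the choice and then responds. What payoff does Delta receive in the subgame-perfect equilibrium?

7

Backward induction with Delta moving first.
- Light → Echo plays Y (best of 1, 8); Delta gets 3.
- Medium → Echo plays Y (best of 1, 6); Delta gets 7.
- Heavy → Echo plays Y (best of 2, 6); Delta gets 5.
Maximizing over 3, 7, 5, Delta chooses Medium. Subgame-perfect outcome: (Medium, Y) with payoffs (7, 6).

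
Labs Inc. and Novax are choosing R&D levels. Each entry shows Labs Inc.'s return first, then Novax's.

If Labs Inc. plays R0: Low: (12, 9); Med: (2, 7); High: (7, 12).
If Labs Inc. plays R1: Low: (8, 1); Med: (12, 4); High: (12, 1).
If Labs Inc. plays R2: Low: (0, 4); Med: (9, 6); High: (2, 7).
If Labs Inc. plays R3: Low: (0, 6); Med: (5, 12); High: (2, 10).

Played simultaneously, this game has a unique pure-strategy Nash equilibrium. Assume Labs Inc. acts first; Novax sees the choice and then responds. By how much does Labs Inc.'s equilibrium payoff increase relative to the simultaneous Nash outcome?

Backward induction with Labs Inc. moving first.
- R0: BR = High, leader payoff 7.
- R1: BR = Med, leader payoff 12.
- R2: BR = High, leader payoff 2.
- R3: BR = Med, leader payoff 5.
Labs Inc.'s induced payoffs are 7, 12, 2, 5, so Labs Inc. commits to R1. Subgame-perfect outcome: (R1, Med) with payoffs (12, 4).
For the simultaneous game, intersect best replies.
Labs Inc.'s best replies: Low→R0; Med→R1; High→R1.
Novax's best replies: R0→High; R1→Med; R2→High; R3→Med.
The unique mutual best reply is (R1, Med), giving (12, 4).
Labs Inc.'s commitment gain: 12 − 12 = 0.

0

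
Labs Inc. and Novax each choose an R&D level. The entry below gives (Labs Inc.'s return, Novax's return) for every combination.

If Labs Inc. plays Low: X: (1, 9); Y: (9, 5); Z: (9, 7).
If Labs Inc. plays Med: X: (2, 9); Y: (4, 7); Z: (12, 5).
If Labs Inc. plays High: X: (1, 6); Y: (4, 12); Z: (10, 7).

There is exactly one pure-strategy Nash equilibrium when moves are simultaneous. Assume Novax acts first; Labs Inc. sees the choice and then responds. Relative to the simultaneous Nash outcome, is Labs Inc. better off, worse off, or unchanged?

Backward induction with Novax moving first.
- X → Labs Inc. plays Med (best of 1, 2, 1); Novax gets 9.
- Y → Labs Inc. plays Low (best of 9, 4, 4); Novax gets 5.
- Z → Labs Inc. plays Med (best of 9, 12, 10); Novax gets 5.
Among 9, 5, 5, the best is 9 at X. Subgame-perfect outcome: (Med, X) with payoffs (2, 9).
Now find the simultaneous Nash equilibrium.
Labs Inc.'s best replies: X→Med; Y→Low; Z→Med.
Novax's best replies: Low→X; Med→X; High→Y.
Only (Med, X) has each player best-responding; Nash payoffs (2, 9).
Labs Inc. earns 2 sequentially versus 2 at the Nash outcome: unchanged.

unchanged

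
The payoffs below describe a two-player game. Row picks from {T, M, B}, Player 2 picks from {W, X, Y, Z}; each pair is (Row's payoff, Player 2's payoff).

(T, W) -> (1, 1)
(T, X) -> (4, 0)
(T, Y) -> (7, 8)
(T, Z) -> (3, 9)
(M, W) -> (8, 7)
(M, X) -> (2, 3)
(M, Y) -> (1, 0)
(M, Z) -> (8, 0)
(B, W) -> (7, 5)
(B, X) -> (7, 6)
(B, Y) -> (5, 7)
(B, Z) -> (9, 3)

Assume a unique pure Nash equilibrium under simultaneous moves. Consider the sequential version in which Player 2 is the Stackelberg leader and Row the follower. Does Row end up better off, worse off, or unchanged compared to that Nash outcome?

Row best-responds to each possible Player 2 move:
- W: Row compares 1, 8, 7 and picks M; Player 2 would get 7.
- X: Row compares 4, 2, 7 and picks B; Player 2 would get 6.
- Y: Row compares 7, 1, 5 and picks T; Player 2 would get 8.
- Z: Row compares 3, 8, 9 and picks B; Player 2 would get 3.
Among 7, 6, 8, 3, the best is 8 at Y. Subgame-perfect outcome: (T, Y) with payoffs (7, 8).
Under simultaneous play:
Row's best replies: W→M; X→B; Y→T; Z→B.
Player 2's best replies: T→Z; M→W; B→Y.
Only (M, W) has each player best-responding; Nash payoffs (8, 7).
Row earns 7 sequentially versus 8 at the Nash outcome: worse off.

worse off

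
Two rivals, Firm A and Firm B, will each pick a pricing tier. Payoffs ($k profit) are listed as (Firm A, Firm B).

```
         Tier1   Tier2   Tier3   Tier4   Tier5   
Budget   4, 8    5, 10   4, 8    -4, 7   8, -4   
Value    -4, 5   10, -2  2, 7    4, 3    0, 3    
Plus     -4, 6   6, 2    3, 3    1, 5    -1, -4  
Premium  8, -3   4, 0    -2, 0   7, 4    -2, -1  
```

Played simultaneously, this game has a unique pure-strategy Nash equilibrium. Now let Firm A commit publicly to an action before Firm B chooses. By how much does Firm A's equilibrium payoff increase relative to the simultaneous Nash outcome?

0

Work backward from Firm B's decision.
- Budget → Firm B plays Tier2 (best of 8, 10, 8, 7, -4); Firm A gets 5.
- Value → Firm B plays Tier3 (best of 5, -2, 7, 3, 3); Firm A gets 2.
- Plus → Firm B plays Tier1 (best of 6, 2, 3, 5, -4); Firm A gets -4.
- Premium → Firm B plays Tier4 (best of -3, 0, 0, 4, -1); Firm A gets 7.
Firm A's induced payoffs are 5, 2, -4, 7, so Firm A commits to Premium. Subgame-perfect outcome: (Premium, Tier4) with payoffs (7, 4).
Now find the simultaneous Nash equilibrium.
Firm A's best replies: Tier1→Premium; Tier2→Value; Tier3→Budget; Tier4→Premium; Tier5→Budget.
Firm B's best replies: Budget→Tier2; Value→Tier3; Plus→Tier1; Premium→Tier4.
Only (Premium, Tier4) has each player best-responding; Nash payoffs (7, 4).
Firm A's commitment gain: 7 − 7 = 0.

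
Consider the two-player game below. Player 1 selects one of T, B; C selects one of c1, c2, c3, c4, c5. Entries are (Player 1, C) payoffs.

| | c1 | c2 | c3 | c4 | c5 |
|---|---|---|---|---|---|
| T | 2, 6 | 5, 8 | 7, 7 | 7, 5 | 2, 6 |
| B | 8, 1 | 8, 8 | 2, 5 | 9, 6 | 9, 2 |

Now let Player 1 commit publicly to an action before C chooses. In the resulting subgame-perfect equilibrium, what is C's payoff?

Backward induction with Player 1 moving first.
- T: C compares 6, 8, 7, 5, 6 and picks c2; Player 1 would get 5.
- B: C compares 1, 8, 5, 6, 2 and picks c2; Player 1 would get 8.
Maximizing over 5, 8, Player 1 chooses B. Subgame-perfect outcome: (B, c2) with payoffs (8, 8).

8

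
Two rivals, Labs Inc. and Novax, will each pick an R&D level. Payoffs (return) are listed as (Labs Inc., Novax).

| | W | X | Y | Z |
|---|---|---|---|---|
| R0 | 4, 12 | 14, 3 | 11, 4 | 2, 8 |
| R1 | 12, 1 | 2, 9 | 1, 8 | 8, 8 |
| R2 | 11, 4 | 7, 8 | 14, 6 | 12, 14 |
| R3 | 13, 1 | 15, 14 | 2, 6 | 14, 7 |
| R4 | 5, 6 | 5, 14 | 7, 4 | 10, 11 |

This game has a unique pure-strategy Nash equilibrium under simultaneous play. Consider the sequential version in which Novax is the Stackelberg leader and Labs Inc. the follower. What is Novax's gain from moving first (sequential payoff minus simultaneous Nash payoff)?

Backward induction with Novax moving first.
- W: BR = R3, leader payoff 1.
- X: BR = R3, leader payoff 14.
- Y: BR = R2, leader payoff 6.
- Z: BR = R3, leader payoff 7.
Maximizing over 1, 14, 6, 7, Novax chooses X. Subgame-perfect outcome: (R3, X) with payoffs (15, 14).
Under simultaneous play:
Labs Inc.'s best replies: W→R3; X→R3; Y→R2; Z→R3.
Novax's best replies: R0→W; R1→X; R2→Z; R3→X; R4→X.
The unique mutual best reply is (R3, X), giving (15, 14).
Novax's commitment gain: 14 − 14 = 0.

0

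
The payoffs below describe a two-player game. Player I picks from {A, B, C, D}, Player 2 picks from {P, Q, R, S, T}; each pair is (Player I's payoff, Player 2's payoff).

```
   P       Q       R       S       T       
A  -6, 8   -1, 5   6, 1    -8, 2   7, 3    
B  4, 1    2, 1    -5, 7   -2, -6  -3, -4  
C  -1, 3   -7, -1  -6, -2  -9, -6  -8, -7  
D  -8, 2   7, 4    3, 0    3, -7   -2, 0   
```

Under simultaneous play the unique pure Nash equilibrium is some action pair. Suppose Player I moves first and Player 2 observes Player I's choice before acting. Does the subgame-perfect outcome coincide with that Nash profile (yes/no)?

Work backward from Player 2's decision.
- A → Player 2 plays P (best of 8, 5, 1, 2, 3); Player I gets -6.
- B → Player 2 plays R (best of 1, 1, 7, -6, -4); Player I gets -5.
- C → Player 2 plays P (best of 3, -1, -2, -6, -7); Player I gets -1.
- D → Player 2 plays Q (best of 2, 4, 0, -7, 0); Player I gets 7.
Among -6, -5, -1, 7, the best is 7 at D. Subgame-perfect outcome: (D, Q) with payoffs (7, 4).
For the simultaneous game, intersect best replies.
Player I's best replies: P→B; Q→D; R→A; S→D; T→A.
Player 2's best replies: A→P; B→R; C→P; D→Q.
The unique mutual best reply is (D, Q), giving (7, 4).
Sequential outcome (D, Q) coincides with the Nash profile (D, Q).

yes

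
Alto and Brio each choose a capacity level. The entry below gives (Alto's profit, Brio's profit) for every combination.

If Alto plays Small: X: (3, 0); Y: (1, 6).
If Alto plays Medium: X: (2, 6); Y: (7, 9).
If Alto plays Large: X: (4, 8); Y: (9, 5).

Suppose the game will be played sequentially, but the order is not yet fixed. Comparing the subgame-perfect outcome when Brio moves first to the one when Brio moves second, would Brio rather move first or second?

second

If Alto leads: Brio's best replies are Small→Y, Medium→Y, Large→X; Alto's induced payoffs 1, 7, 4; outcome (Medium, Y), payoffs (7, 9).
If Brio leads: Alto's best replies are X→Large, Y→Large; Brio's induced payoffs 8, 5; outcome (Large, X), payoffs (4, 8).
Brio gets 8 moving first and 9 moving second, so Brio prefers to move second.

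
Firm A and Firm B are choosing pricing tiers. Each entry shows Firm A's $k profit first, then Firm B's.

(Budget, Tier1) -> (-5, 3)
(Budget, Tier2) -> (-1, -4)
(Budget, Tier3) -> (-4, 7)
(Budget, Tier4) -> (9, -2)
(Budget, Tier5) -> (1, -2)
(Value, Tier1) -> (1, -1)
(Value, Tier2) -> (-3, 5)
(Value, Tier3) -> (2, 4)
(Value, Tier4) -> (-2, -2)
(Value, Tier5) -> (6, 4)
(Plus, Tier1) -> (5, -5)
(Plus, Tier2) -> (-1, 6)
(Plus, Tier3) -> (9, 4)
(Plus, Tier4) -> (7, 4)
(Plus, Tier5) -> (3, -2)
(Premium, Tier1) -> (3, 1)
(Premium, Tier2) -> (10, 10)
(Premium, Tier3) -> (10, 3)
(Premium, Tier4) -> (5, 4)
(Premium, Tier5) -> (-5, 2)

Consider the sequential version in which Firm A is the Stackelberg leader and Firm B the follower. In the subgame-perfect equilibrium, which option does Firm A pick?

Work backward from Firm B's decision.
- Budget: BR = Tier3, leader payoff -4.
- Value: BR = Tier2, leader payoff -3.
- Plus: BR = Tier2, leader payoff -1.
- Premium: BR = Tier2, leader payoff 10.
Maximizing over -4, -3, -1, 10, Firm A chooses Premium. Subgame-perfect outcome: (Premium, Tier2) with payoffs (10, 10).

Premium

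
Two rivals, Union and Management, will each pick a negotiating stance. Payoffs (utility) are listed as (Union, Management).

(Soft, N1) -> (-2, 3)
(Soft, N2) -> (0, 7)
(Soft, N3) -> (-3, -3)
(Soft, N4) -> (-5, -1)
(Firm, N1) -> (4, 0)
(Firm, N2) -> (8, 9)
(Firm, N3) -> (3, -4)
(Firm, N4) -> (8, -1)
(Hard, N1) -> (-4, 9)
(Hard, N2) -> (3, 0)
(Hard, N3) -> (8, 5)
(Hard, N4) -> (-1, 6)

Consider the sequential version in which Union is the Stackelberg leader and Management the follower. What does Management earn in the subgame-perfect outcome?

9

Solve by backward induction (Union leads).
- Soft: BR = N2, leader payoff 0.
- Firm: BR = N2, leader payoff 8.
- Hard: BR = N1, leader payoff -4.
Union's induced payoffs are 0, 8, -4, so Union commits to Firm. Subgame-perfect outcome: (Firm, N2) with payoffs (8, 9).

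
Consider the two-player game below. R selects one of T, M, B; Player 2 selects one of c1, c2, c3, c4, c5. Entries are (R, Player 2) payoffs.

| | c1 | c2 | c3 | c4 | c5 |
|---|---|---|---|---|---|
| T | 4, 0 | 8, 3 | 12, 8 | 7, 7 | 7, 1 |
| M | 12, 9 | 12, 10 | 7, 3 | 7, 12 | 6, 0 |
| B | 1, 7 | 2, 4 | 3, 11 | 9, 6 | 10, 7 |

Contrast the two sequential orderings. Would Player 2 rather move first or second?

If R leads: Player 2's best replies are T→c3, M→c4, B→c3; R's induced payoffs 12, 7, 3; outcome (T, c3), payoffs (12, 8).
If Player 2 leads: R's best replies are c1→M, c2→M, c3→T, c4→B, c5→B; Player 2's induced payoffs 9, 10, 8, 6, 7; outcome (M, c2), payoffs (12, 10).
Player 2 gets 10 moving first and 8 moving second, so Player 2 prefers to move first.

first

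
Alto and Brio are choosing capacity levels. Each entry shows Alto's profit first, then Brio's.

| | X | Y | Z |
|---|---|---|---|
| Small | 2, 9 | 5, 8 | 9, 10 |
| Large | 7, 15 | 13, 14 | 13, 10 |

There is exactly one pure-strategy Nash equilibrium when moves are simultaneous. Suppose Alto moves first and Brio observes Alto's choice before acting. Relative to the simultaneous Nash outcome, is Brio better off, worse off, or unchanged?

Solve by backward induction (Alto leads).
- Small → Brio plays Z (best of 9, 8, 10); Alto gets 9.
- Large → Brio plays X (best of 15, 14, 10); Alto gets 7.
Among 9, 7, the best is 9 at Small. Subgame-perfect outcome: (Small, Z) with payoffs (9, 10).
For the simultaneous game, intersect best replies.
Alto's best replies: X→Large; Y→Large; Z→Large.
Brio's best replies: Small→Z; Large→X.
The unique mutual best reply is (Large, X), giving (7, 15).
Brio earns 10 sequentially versus 15 at the Nash outcome: worse off.

worse off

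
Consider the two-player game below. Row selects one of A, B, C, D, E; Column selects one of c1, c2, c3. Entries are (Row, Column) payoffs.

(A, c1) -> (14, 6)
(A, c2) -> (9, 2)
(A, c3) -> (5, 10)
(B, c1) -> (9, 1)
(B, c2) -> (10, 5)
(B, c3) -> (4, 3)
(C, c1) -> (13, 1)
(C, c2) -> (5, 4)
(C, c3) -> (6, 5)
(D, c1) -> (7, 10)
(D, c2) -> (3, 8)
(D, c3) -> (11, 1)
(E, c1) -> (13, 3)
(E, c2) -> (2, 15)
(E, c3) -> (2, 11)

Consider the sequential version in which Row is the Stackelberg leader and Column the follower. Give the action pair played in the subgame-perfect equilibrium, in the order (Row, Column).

(B, c2)

Backward induction with Row moving first.
- A: BR = c3, leader payoff 5.
- B: BR = c2, leader payoff 10.
- C: BR = c3, leader payoff 6.
- D: BR = c1, leader payoff 7.
- E: BR = c2, leader payoff 2.
Among 5, 10, 6, 7, 2, the best is 10 at B. Subgame-perfect outcome: (B, c2) with payoffs (10, 5).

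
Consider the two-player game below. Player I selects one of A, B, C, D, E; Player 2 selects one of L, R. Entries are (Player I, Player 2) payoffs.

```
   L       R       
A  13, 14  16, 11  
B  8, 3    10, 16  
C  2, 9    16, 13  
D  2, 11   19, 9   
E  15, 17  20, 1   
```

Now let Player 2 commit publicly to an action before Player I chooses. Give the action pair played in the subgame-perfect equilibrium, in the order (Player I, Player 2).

(E, L)

Backward induction with Player 2 moving first.
- L → Player I plays E (best of 13, 8, 2, 2, 15); Player 2 gets 17.
- R → Player I plays E (best of 16, 10, 16, 19, 20); Player 2 gets 1.
Player 2's induced payoffs are 17, 1, so Player 2 commits to L. Subgame-perfect outcome: (E, L) with payoffs (15, 17).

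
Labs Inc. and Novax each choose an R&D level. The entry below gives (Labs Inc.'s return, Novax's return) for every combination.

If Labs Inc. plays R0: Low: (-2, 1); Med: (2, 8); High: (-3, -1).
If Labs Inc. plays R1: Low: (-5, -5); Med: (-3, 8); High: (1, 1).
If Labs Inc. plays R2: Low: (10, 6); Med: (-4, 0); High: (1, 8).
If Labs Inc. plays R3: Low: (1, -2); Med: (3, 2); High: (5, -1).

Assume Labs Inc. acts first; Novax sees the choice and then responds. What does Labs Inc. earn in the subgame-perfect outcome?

Work backward from Novax's decision.
- R0 → Novax plays Med (best of 1, 8, -1); Labs Inc. gets 2.
- R1 → Novax plays Med (best of -5, 8, 1); Labs Inc. gets -3.
- R2 → Novax plays High (best of 6, 0, 8); Labs Inc. gets 1.
- R3 → Novax plays Med (best of -2, 2, -1); Labs Inc. gets 3.
Maximizing over 2, -3, 1, 3, Labs Inc. chooses R3. Subgame-perfect outcome: (R3, Med) with payoffs (3, 2).

3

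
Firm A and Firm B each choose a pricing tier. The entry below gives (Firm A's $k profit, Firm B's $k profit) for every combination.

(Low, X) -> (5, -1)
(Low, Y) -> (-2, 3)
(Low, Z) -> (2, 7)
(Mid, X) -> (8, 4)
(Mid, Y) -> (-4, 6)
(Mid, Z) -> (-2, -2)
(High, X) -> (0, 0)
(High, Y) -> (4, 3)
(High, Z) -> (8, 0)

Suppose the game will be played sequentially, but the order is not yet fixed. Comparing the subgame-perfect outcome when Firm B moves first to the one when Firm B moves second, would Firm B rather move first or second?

first

If Firm A leads: Firm B's best replies are Low→Z, Mid→Y, High→Y; Firm A's induced payoffs 2, -4, 4; outcome (High, Y), payoffs (4, 3).
If Firm B leads: Firm A's best replies are X→Mid, Y→High, Z→High; Firm B's induced payoffs 4, 3, 0; outcome (Mid, X), payoffs (8, 4).
Firm B gets 4 moving first and 3 moving second, so Firm B prefers to move first.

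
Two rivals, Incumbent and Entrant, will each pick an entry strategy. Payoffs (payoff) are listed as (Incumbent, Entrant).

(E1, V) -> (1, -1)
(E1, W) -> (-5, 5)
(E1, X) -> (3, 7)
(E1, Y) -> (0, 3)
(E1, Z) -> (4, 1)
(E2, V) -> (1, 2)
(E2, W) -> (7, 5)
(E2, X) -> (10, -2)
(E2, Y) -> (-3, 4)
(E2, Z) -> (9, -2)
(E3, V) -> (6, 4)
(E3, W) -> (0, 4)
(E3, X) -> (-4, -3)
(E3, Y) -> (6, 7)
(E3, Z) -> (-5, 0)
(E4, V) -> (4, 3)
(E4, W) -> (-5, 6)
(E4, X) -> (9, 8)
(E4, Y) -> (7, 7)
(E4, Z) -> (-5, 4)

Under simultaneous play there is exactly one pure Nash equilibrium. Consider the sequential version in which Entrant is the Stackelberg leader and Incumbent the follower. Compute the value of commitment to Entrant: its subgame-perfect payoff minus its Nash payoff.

2

Work backward from Incumbent's decision.
- V: Incumbent compares 1, 1, 6, 4 and picks E3; Entrant would get 4.
- W: Incumbent compares -5, 7, 0, -5 and picks E2; Entrant would get 5.
- X: Incumbent compares 3, 10, -4, 9 and picks E2; Entrant would get -2.
- Y: Incumbent compares 0, -3, 6, 7 and picks E4; Entrant would get 7.
- Z: Incumbent compares 4, 9, -5, -5 and picks E2; Entrant would get -2.
Maximizing over 4, 5, -2, 7, -2, Entrant chooses Y. Subgame-perfect outcome: (E4, Y) with payoffs (7, 7).
Now find the simultaneous Nash equilibrium.
Incumbent's best replies: V→E3; W→E2; X→E2; Y→E4; Z→E2.
Entrant's best replies: E1→X; E2→W; E3→Y; E4→X.
The unique mutual best reply is (E2, W), giving (7, 5).
Entrant's commitment gain: 7 − 5 = 2.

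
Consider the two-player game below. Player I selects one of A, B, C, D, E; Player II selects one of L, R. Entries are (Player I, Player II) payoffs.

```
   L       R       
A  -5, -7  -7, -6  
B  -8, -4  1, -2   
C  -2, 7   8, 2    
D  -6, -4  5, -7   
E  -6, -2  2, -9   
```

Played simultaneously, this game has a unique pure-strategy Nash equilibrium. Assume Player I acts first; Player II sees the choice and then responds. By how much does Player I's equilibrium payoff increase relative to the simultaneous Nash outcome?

Backward induction with Player I moving first.
- A: Player II compares -7, -6 and picks R; Player I would get -7.
- B: Player II compares -4, -2 and picks R; Player I would get 1.
- C: Player II compares 7, 2 and picks L; Player I would get -2.
- D: Player II compares -4, -7 and picks L; Player I would get -6.
- E: Player II compares -2, -9 and picks L; Player I would get -6.
Among -7, 1, -2, -6, -6, the best is 1 at B. Subgame-perfect outcome: (B, R) with payoffs (1, -2).
Under simultaneous play:
Player I's best replies: L→C; R→C.
Player II's best replies: A→R; B→R; C→L; D→L; E→L.
The unique mutual best reply is (C, L), giving (-2, 7).
Player I's commitment gain: 1 − -2 = 3.

3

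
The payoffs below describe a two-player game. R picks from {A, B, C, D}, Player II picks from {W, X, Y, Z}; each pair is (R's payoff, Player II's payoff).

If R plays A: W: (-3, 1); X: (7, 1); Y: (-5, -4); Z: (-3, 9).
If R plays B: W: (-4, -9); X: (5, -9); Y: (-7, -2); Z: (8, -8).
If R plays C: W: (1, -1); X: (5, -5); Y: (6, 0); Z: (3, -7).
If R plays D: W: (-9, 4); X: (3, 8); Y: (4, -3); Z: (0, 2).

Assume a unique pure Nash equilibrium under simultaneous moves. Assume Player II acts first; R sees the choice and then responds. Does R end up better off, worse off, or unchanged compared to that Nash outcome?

Backward induction with Player II moving first.
- W → R plays C (best of -3, -4, 1, -9); Player II gets -1.
- X → R plays A (best of 7, 5, 5, 3); Player II gets 1.
- Y → R plays C (best of -5, -7, 6, 4); Player II gets 0.
- Z → R plays B (best of -3, 8, 3, 0); Player II gets -8.
Player II's induced payoffs are -1, 1, 0, -8, so Player II commits to X. Subgame-perfect outcome: (A, X) with payoffs (7, 1).
For the simultaneous game, intersect best replies.
R's best replies: W→C; X→A; Y→C; Z→B.
Player II's best replies: A→Z; B→Y; C→Y; D→X.
The unique mutual best reply is (C, Y), giving (6, 0).
R earns 7 sequentially versus 6 at the Nash outcome: better off.

better off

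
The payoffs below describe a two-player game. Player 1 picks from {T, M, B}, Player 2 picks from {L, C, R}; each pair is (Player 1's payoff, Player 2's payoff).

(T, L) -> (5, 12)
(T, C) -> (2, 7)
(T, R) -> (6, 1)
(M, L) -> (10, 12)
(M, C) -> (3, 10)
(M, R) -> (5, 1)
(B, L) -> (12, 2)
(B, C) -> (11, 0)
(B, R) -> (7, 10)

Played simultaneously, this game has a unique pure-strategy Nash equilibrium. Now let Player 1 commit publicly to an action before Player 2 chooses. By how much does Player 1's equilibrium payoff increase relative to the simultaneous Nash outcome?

Player 2 best-responds to each possible Player 1 move:
- T: Player 2 compares 12, 7, 1 and picks L; Player 1 would get 5.
- M: Player 2 compares 12, 10, 1 and picks L; Player 1 would get 10.
- B: Player 2 compares 2, 0, 10 and picks R; Player 1 would get 7.
Maximizing over 5, 10, 7, Player 1 chooses M. Subgame-perfect outcome: (M, L) with payoffs (10, 12).
Under simultaneous play:
Player 1's best replies: L→B; C→B; R→B.
Player 2's best replies: T→L; M→L; B→R.
Only (B, R) has each player best-responding; Nash payoffs (7, 10).
Player 1's commitment gain: 10 − 7 = 3.

3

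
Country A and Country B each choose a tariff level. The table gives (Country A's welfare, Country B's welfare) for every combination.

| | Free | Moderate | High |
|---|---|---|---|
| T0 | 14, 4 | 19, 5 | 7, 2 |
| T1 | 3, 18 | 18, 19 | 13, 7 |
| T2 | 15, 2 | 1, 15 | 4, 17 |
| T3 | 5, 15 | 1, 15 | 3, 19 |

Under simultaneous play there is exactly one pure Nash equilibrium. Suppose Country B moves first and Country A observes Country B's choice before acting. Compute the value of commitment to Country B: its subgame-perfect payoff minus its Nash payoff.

Solve by backward induction (Country B leads).
- Free: Country A compares 14, 3, 15, 5 and picks T2; Country B would get 2.
- Moderate: Country A compares 19, 18, 1, 1 and picks T0; Country B would get 5.
- High: Country A compares 7, 13, 4, 3 and picks T1; Country B would get 7.
Among 2, 5, 7, the best is 7 at High. Subgame-perfect outcome: (T1, High) with payoffs (13, 7).
Under simultaneous play:
Country A's best replies: Free→T2; Moderate→T0; High→T1.
Country B's best replies: T0→Moderate; T1→Moderate; T2→High; T3→High.
The unique mutual best reply is (T0, Moderate), giving (19, 5).
Country B's commitment gain: 7 − 5 = 2.

2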